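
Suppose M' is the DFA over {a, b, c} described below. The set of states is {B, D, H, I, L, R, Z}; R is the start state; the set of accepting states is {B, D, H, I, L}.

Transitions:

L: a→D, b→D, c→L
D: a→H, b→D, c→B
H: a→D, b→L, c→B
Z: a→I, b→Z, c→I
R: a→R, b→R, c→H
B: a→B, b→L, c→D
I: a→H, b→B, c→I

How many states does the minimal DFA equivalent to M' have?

2

First remove the unreachable states {I,Z}; 5 states remain.
Start with accepting vs non-accepting: {B,D,H,L} | {R}.
The partition is now stable with 2 blocks: {B,D,H,L} | {R}.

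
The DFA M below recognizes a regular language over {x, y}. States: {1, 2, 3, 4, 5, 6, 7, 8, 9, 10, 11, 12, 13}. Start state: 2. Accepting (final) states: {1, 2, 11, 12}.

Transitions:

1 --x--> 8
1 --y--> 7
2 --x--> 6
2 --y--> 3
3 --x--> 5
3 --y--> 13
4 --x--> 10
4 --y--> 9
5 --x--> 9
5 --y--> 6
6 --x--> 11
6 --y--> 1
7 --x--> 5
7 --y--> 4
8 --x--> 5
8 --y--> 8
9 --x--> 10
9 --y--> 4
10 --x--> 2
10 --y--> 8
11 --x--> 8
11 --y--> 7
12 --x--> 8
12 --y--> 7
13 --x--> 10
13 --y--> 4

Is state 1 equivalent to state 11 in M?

Yes

Reachable states from the start: {1,2,3,4,5,6,7,8,9,10,11,13}. Unreachable: {12} — drop them.
P0 = {1,2,11} | {3,4,5,6,7,8,9,10,13}.
Refine {3,4,5,6,7,8,9,10,13} on symbol x: members go to different blocks, giving {3,4,5,7,8,9,13} and {6,10}.
On input x, block {1,2,11} splits into {1,11} and {2}.
Refine {3,4,5,7,8,9,13} on symbol x: members go to different blocks, giving {3,5,7,8} and {4,9,13}.
Split {3,5,7,8} by δ(·,x) → {3,7,8} and {5}.
On input y, block {3,7,8} splits into {3,7} and {8}.
Refine {6,10} on symbol x: members go to different blocks, giving {6} and {10}.
The partition is now stable with 8 blocks: {1,11} | {3,7} | {6} | {2} | {4,9,13} | {5} | {8} | {10}.
1 and 11 lie in the same block of the stable partition, so they are equivalent — no string distinguishes them.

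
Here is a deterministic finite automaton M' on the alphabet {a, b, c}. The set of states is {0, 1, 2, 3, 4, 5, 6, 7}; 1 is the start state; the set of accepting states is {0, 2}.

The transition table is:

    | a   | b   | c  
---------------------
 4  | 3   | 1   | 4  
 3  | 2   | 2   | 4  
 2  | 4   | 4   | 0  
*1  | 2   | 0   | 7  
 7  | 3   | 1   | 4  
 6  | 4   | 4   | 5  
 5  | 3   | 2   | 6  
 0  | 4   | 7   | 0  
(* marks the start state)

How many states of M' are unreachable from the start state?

Starting at 1 and following transitions, the reachable set is {0, 1, 2, 3, 4, 7}. That leaves 5, 6 unreachable — 2 in total.

2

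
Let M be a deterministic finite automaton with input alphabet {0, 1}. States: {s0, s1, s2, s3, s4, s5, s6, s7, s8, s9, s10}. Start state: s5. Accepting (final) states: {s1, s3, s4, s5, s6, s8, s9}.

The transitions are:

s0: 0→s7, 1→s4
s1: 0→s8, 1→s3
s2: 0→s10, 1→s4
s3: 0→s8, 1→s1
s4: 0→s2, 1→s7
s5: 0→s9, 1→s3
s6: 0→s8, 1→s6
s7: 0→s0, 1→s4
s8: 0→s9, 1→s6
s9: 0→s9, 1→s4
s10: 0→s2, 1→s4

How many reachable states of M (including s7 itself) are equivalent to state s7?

Every state is reachable, so we keep all 11.
P0 = {s1,s3,s4,s5,s6,s8,s9} | {s0,s2,s7,s10}.
Split {s1,s3,s4,s5,s6,s8,s9} by δ(·,0) → {s1,s3,s5,s6,s8,s9} and {s4}.
Refine {s1,s3,s5,s6,s8,s9} on symbol 1: members go to different blocks, giving {s1,s3,s5,s6,s8} and {s9}.
Refine {s1,s3,s5,s6,s8} on symbol 0: members go to different blocks, giving {s1,s3,s6} and {s5,s8}.
The partition is now stable with 5 blocks: {s1,s3,s6} | {s0,s2,s7,s10} | {s4} | {s9} | {s5,s8}.
The equivalence class containing s7 is {s0,s2,s7,s10}, of size 4.

4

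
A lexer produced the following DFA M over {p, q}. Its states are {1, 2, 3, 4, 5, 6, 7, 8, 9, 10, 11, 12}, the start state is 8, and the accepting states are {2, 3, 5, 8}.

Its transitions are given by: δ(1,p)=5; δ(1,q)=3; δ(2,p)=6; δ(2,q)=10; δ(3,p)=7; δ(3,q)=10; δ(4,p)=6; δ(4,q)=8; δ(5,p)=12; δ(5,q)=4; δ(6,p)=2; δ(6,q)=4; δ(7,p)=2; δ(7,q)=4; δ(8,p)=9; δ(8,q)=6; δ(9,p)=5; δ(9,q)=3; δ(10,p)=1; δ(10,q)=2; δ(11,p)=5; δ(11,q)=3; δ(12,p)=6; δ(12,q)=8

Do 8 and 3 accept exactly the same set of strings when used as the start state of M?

Reachable states from the start: {1,2,3,4,5,6,7,8,9,10,12}. Unreachable: {11} — drop them.
Start with accepting vs non-accepting: {2,3,5,8} | {1,4,6,7,9,10,12}.
Split {1,4,6,7,9,10,12} by δ(·,p) → {1,6,7,9} and {4,10,12}.
Split {2,3,5,8} by δ(·,p) → {2,3,8} and {5}.
On input q, block {2,3,8} splits into {2,3} and {8}.
On input p, block {1,6,7,9} splits into {1,9} and {6,7}.
Refine {4,10,12} on symbol p: members go to different blocks, giving {4,12} and {10}.
No further refinement is possible. Final partition (7 blocks): {2,3} | {1,9} | {4,12} | {5} | {8} | {6,7} | {10}.
8 and 3 end up in different blocks, so they are distinguishable. For instance, the string 'pq' is accepted from only 8.

No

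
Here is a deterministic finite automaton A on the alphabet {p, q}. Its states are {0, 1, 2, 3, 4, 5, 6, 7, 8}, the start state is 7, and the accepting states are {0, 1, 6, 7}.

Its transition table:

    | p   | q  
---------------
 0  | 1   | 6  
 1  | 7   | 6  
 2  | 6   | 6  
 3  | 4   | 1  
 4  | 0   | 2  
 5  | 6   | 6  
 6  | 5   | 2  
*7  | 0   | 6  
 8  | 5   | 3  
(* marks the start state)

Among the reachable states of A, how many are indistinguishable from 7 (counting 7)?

3

States {3,4,8} cannot be reached from the start state, so discard them.
Initial partition by acceptance: {0,1,6,7} | {2,5}.
Refine {0,1,6,7} on symbol p: members go to different blocks, giving {0,1,7} and {6}.
No further refinement is possible. Final partition (3 blocks): {0,1,7} | {2,5} | {6}.
State 7 belongs to the block {0,1,7}, which has 3 states.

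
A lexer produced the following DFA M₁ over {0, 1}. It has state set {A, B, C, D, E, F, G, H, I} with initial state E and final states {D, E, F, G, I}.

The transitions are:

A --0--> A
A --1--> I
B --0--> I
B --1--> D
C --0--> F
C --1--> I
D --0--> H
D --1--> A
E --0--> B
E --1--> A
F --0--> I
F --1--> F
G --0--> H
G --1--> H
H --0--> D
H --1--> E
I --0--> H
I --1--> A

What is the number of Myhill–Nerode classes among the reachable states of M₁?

First remove the unreachable states {C,F,G}; 6 states remain.
P0 = {D,E,I} | {A,B,H}.
Split {A,B,H} by δ(·,0) → {B,H} and {A}.
No further refinement is possible. Final partition (3 blocks): {D,E,I} | {B,H} | {A}.

3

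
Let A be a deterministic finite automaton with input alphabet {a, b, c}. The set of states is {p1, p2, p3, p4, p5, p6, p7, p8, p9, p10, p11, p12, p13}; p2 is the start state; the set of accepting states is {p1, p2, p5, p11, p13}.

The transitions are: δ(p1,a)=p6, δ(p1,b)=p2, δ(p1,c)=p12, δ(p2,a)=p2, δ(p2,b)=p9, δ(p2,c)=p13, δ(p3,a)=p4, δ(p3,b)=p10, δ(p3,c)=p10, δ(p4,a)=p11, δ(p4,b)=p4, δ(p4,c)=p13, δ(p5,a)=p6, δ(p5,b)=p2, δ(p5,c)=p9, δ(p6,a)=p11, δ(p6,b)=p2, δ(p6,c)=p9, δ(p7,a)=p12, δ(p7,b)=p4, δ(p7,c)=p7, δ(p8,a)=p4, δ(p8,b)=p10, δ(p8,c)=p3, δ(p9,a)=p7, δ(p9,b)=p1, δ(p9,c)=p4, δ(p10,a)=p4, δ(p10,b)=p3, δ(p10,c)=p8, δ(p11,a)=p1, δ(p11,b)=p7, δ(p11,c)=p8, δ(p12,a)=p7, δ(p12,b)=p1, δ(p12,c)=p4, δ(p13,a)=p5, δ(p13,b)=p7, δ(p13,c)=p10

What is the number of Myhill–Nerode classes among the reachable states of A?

All states are reachable from the start state.
Initial partition by acceptance: {p1,p2,p5,p11,p13} | {p3,p4,p6,p7,p8,p9,p10,p12}.
Split {p1,p2,p5,p11,p13} by δ(·,a) → {p2,p11,p13} and {p1,p5}.
On input a, block {p2,p11,p13} splits into {p11,p13} and {p2}.
Refine {p3,p4,p6,p7,p8,p9,p10,p12} on symbol a: members go to different blocks, giving {p3,p7,p8,p9,p10,p12} and {p4,p6}.
On input a, block {p3,p7,p8,p9,p10,p12} splits into {p3,p8,p10} and {p7,p9,p12}.
Refine {p4,p6} on symbol b: members go to different blocks, giving {p4} and {p6}.
Refine {p7,p9,p12} on symbol b: members go to different blocks, giving {p9,p12} and {p7}.
No further refinement is possible. Final partition (8 blocks): {p11,p13} | {p3,p8,p10} | {p1,p5} | {p2} | {p4} | {p9,p12} | {p6} | {p7}.

8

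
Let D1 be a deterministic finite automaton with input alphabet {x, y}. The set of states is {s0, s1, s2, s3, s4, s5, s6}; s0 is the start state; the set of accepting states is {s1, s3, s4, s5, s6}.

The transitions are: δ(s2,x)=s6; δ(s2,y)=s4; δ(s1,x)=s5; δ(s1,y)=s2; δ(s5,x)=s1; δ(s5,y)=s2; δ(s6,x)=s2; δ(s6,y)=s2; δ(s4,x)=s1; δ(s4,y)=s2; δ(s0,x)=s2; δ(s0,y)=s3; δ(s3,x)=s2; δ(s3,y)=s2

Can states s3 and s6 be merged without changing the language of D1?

Every state is reachable, so we keep all 7.
P0 = {s1,s3,s4,s5,s6} | {s0,s2}.
Split {s1,s3,s4,s5,s6} by δ(·,x) → {s1,s4,s5} and {s3,s6}.
Split {s0,s2} by δ(·,x) → {s0} and {s2}.
No further refinement is possible. Final partition (4 blocks): {s1,s4,s5} | {s0} | {s3,s6} | {s2}.
s3 and s6 lie in the same block of the stable partition, so they are equivalent — no string distinguishes them.

Yes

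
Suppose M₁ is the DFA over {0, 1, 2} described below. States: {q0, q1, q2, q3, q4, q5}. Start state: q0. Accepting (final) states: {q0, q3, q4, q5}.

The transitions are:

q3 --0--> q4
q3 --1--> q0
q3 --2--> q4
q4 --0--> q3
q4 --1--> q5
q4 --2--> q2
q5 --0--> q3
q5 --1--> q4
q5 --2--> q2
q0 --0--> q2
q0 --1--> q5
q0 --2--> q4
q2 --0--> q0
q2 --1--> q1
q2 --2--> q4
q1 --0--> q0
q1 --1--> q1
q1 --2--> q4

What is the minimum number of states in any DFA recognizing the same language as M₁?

Every state is reachable, so we keep all 6.
Start with accepting vs non-accepting: {q0,q3,q4,q5} | {q1,q2}.
Split {q0,q3,q4,q5} by δ(·,0) → {q3,q4,q5} and {q0}.
Refine {q3,q4,q5} on symbol 1: members go to different blocks, giving {q4,q5} and {q3}.
Stable partition: {q4,q5} | {q1,q2} | {q0} | {q3} — 4 equivalence classes.

4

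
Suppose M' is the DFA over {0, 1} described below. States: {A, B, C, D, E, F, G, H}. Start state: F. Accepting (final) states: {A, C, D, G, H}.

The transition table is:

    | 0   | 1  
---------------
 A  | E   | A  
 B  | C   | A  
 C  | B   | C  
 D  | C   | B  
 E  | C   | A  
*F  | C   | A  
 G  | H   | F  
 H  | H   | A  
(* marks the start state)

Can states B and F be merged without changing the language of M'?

Reachable states from the start: {A,B,C,E,F}. Unreachable: {D,G,H} — drop them.
Initial partition by acceptance: {A,C} | {B,E,F}.
Stable partition: {A,C} | {B,E,F} — 2 equivalence classes.
B and F lie in the same block of the stable partition, so they are equivalent — no string distinguishes them.

Yes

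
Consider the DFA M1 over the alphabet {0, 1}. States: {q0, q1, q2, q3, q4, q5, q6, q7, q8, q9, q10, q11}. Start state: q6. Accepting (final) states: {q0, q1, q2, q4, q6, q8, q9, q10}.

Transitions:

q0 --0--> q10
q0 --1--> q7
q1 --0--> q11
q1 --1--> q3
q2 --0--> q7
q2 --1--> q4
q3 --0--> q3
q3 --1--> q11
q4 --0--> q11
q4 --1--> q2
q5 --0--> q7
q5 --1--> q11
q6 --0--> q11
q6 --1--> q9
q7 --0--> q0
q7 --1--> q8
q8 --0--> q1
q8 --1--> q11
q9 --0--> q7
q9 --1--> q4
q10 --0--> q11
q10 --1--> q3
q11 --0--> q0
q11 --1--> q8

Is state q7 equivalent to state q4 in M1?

Reachable states from the start: {q0,q1,q2,q3,q4,q6,q7,q8,q9,q10,q11}. Unreachable: {q5} — drop them.
Start with accepting vs non-accepting: {q0,q1,q2,q4,q6,q8,q9,q10} | {q3,q7,q11}.
Split {q0,q1,q2,q4,q6,q8,q9,q10} by δ(·,0) → {q1,q2,q4,q6,q9,q10} and {q0,q8}.
Refine {q1,q2,q4,q6,q9,q10} on symbol 1: members go to different blocks, giving {q2,q4,q6,q9} and {q1,q10}.
Split {q3,q7,q11} by δ(·,0) → {q7,q11} and {q3}.
Stable partition: {q2,q4,q6,q9} | {q7,q11} | {q0,q8} | {q1,q10} | {q3} — 5 equivalence classes.
q7 and q4 end up in different blocks, so they are distinguishable. For instance, the string 'ε' is accepted from only q4.

No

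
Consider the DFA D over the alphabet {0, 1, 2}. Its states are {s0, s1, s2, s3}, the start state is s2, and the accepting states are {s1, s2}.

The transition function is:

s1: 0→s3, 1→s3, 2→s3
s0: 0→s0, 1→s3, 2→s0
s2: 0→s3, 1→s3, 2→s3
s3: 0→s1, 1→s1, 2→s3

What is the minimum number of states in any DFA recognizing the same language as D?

2

Reachable states from the start: {s1,s2,s3}. Unreachable: {s0} — drop them.
Start with accepting vs non-accepting: {s1,s2} | {s3}.
The partition is now stable with 2 blocks: {s1,s2} | {s3}.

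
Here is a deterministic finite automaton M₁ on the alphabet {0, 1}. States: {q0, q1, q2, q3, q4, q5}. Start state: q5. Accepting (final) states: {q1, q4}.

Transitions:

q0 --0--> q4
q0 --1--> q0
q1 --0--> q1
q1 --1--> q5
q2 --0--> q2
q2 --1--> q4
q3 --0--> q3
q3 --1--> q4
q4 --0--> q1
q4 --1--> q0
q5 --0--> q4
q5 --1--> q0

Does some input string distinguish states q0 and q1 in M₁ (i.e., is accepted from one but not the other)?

Yes

Reachable states from the start: {q0,q1,q4,q5}. Unreachable: {q2,q3} — drop them.
Start with accepting vs non-accepting: {q1,q4} | {q0,q5}.
No further refinement is possible. Final partition (2 blocks): {q1,q4} | {q0,q5}.
q0 and q1 end up in different blocks, so they are distinguishable. For instance, the string 'ε' is accepted from only q1.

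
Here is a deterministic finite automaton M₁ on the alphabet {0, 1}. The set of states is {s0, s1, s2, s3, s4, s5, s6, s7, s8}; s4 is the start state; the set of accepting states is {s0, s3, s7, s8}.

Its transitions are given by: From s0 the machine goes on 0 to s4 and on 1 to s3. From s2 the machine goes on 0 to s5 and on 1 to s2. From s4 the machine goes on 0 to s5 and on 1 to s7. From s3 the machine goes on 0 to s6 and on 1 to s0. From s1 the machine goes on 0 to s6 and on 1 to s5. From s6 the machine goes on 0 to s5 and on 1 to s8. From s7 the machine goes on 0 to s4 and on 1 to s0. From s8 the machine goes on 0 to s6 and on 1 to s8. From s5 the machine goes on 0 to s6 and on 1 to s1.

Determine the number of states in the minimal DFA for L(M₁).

Reachable states from the start: {s0,s1,s3,s4,s5,s6,s7,s8}. Unreachable: {s2} — drop them.
Initial partition by acceptance: {s0,s3,s7,s8} | {s1,s4,s5,s6}.
Refine {s1,s4,s5,s6} on symbol 1: members go to different blocks, giving {s1,s5} and {s4,s6}.
The partition is now stable with 3 blocks: {s0,s3,s7,s8} | {s1,s5} | {s4,s6}.

3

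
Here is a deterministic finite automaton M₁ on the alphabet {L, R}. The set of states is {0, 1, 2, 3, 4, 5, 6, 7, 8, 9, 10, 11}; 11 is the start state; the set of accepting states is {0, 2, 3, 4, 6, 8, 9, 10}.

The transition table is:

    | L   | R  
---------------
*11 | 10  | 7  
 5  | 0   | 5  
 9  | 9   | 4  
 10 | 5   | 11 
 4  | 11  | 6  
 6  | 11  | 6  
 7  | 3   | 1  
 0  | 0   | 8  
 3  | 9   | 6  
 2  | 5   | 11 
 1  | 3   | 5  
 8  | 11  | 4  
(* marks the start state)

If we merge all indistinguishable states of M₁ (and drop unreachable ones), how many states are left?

5

First remove the unreachable states {2}; 11 states remain.
Start with accepting vs non-accepting: {0,3,4,6,8,9,10} | {1,5,7,11}.
Refine {0,3,4,6,8,9,10} on symbol L: members go to different blocks, giving {4,6,8,10} and {0,3,9}.
On input R, block {4,6,8,10} splits into {4,6,8} and {10}.
Refine {1,5,7,11} on symbol L: members go to different blocks, giving {1,5,7} and {11}.
The partition is now stable with 5 blocks: {4,6,8} | {1,5,7} | {0,3,9} | {10} | {11}.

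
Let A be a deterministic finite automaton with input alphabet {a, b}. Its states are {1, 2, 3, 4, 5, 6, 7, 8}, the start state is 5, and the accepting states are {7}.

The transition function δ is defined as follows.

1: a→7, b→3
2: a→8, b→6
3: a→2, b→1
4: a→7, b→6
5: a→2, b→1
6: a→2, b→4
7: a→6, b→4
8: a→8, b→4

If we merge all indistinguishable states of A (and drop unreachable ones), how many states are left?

5

All states are reachable from the start state.
Start with accepting vs non-accepting: {7} | {1,2,3,4,5,6,8}.
Split {1,2,3,4,5,6,8} by δ(·,a) → {2,3,5,6,8} and {1,4}.
Split {2,3,5,6,8} by δ(·,b) → {3,5,6,8} and {2}.
Split {3,5,6,8} by δ(·,a) → {3,5,6} and {8}.
Stable partition: {7} | {3,5,6} | {1,4} | {2} | {8} — 5 equivalence classes.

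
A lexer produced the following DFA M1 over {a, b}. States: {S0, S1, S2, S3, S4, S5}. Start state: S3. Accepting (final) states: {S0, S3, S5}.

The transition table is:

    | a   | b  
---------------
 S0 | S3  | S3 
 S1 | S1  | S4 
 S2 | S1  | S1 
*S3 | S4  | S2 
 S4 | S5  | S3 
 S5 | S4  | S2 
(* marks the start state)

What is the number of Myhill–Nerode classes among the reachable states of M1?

States {S0} cannot be reached from the start state, so discard them.
Start with accepting vs non-accepting: {S3,S5} | {S1,S2,S4}.
Split {S1,S2,S4} by δ(·,a) → {S1,S2} and {S4}.
On input b, block {S1,S2} splits into {S1} and {S2}.
No further refinement is possible. Final partition (4 blocks): {S3,S5} | {S1} | {S4} | {S2}.

4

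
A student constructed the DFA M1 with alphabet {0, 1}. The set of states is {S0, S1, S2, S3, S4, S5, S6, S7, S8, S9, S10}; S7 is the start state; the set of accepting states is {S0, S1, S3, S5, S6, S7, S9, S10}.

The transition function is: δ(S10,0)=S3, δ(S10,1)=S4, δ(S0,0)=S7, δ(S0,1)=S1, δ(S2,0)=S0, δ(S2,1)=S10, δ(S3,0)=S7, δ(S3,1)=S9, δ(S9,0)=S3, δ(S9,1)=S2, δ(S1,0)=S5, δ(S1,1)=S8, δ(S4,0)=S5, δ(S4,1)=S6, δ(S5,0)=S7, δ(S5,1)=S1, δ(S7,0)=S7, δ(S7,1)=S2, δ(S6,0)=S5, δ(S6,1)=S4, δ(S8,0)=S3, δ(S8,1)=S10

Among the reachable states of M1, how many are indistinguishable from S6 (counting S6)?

4

All states are reachable from the start state.
Initial partition by acceptance: {S0,S1,S3,S5,S6,S7,S9,S10} | {S2,S4,S8}.
Split {S0,S1,S3,S5,S6,S7,S9,S10} by δ(·,1) → {S1,S6,S7,S9,S10} and {S0,S3,S5}.
On input 0, block {S1,S6,S7,S9,S10} splits into {S1,S6,S9,S10} and {S7}.
No further refinement is possible. Final partition (4 blocks): {S1,S6,S9,S10} | {S2,S4,S8} | {S0,S3,S5} | {S7}.
The equivalence class containing S6 is {S1,S6,S9,S10}, of size 4.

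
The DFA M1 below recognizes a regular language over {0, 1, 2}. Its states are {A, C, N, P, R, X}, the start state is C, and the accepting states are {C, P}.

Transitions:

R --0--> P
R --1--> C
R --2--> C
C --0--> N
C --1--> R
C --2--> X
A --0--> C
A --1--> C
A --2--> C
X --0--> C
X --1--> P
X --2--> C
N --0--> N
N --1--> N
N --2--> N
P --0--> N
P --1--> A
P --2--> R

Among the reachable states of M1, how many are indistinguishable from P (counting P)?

All states are reachable from the start state.
P0 = {C,P} | {A,N,R,X}.
Refine {A,N,R,X} on symbol 0: members go to different blocks, giving {A,R,X} and {N}.
No further refinement is possible. Final partition (3 blocks): {C,P} | {A,R,X} | {N}.
State P belongs to the block {C,P}, which has 2 states.

2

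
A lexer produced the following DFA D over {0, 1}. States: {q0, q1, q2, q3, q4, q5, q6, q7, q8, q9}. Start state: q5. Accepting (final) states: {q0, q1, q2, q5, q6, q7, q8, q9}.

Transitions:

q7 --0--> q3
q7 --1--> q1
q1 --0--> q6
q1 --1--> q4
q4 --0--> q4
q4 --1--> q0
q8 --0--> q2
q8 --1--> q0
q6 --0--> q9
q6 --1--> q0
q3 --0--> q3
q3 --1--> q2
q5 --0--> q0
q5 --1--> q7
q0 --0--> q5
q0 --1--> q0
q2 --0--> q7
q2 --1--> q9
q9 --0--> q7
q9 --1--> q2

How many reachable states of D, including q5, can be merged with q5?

1

Reachable states from the start: {q0,q1,q2,q3,q4,q5,q6,q7,q9}. Unreachable: {q8} — drop them.
P0 = {q0,q1,q2,q5,q6,q7,q9} | {q3,q4}.
On input 0, block {q0,q1,q2,q5,q6,q7,q9} splits into {q0,q1,q2,q5,q6,q9} and {q7}.
On input 0, block {q0,q1,q2,q5,q6,q9} splits into {q0,q1,q5,q6} and {q2,q9}.
On input 0, block {q0,q1,q5,q6} splits into {q0,q1,q5} and {q6}.
Refine {q0,q1,q5} on symbol 0: members go to different blocks, giving {q0,q5} and {q1}.
Refine {q0,q5} on symbol 1: members go to different blocks, giving {q0} and {q5}.
Split {q3,q4} by δ(·,1) → {q3} and {q4}.
No further refinement is possible. Final partition (8 blocks): {q0} | {q3} | {q7} | {q2,q9} | {q6} | {q1} | {q5} | {q4}.
State q5 belongs to the block {q5}, which has 1 states.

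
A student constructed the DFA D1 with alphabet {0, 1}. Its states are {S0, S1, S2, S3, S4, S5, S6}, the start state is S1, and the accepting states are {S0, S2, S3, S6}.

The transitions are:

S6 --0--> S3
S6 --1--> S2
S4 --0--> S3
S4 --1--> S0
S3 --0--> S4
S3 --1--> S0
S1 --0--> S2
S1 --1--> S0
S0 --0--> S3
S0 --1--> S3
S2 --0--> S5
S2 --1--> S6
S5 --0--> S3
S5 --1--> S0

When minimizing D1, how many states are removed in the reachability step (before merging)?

Every one of the 7 states is reachable from S1.

0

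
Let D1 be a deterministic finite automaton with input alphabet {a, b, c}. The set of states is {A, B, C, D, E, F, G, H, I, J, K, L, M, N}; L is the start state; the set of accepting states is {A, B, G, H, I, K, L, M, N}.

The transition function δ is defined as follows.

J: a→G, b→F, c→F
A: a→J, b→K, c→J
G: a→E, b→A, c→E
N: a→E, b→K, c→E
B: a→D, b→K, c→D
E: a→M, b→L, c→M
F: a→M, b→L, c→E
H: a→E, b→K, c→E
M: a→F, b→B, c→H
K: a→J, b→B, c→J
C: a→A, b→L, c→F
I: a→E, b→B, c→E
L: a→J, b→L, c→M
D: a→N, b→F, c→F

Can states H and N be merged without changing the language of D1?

Yes

Reachable states from the start: {A,B,D,E,F,G,H,J,K,L,M,N}. Unreachable: {C,I} — drop them.
Start with accepting vs non-accepting: {A,B,G,H,K,L,M,N} | {D,E,F,J}.
Split {A,B,G,H,K,L,M,N} by δ(·,c) → {A,B,G,H,K,N} and {L,M}.
Split {D,E,F,J} by δ(·,a) → {D,J} and {E,F}.
Split {A,B,G,H,K,N} by δ(·,a) → {A,B,K} and {G,H,N}.
Refine {L,M} on symbol a: members go to different blocks, giving {L} and {M}.
On input c, block {E,F} splits into {E} and {F}.
No further refinement is possible. Final partition (7 blocks): {A,B,K} | {D,J} | {L} | {E} | {G,H,N} | {M} | {F}.
H and N lie in the same block of the stable partition, so they are equivalent — no string distinguishes them.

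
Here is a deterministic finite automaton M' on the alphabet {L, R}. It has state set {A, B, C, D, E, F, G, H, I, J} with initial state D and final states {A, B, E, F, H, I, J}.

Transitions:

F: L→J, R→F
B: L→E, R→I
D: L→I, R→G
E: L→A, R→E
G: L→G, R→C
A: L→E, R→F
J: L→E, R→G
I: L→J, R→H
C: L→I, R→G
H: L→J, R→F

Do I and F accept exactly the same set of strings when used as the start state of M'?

First remove the unreachable states {B}; 9 states remain.
Start with accepting vs non-accepting: {A,E,F,H,I,J} | {C,D,G}.
Split {A,E,F,H,I,J} by δ(·,R) → {A,E,F,H,I} and {J}.
Split {A,E,F,H,I} by δ(·,L) → {F,H,I} and {A,E}.
On input L, block {C,D,G} splits into {C,D} and {G}.
Split {A,E} by δ(·,R) → {A} and {E}.
The partition is now stable with 6 blocks: {F,H,I} | {C,D} | {J} | {A} | {G} | {E}.
I and F lie in the same block of the stable partition, so they are equivalent — no string distinguishes them.

Yes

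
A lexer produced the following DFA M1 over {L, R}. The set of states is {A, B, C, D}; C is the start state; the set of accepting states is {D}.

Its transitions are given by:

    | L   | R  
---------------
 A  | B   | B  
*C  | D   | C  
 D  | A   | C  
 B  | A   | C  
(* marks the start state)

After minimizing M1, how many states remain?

Every state is reachable, so we keep all 4.
Start with accepting vs non-accepting: {D} | {A,B,C}.
Split {A,B,C} by δ(·,L) → {A,B} and {C}.
Refine {A,B} on symbol R: members go to different blocks, giving {A} and {B}.
Stable partition: {D} | {A} | {C} | {B} — 4 equivalence classes.

4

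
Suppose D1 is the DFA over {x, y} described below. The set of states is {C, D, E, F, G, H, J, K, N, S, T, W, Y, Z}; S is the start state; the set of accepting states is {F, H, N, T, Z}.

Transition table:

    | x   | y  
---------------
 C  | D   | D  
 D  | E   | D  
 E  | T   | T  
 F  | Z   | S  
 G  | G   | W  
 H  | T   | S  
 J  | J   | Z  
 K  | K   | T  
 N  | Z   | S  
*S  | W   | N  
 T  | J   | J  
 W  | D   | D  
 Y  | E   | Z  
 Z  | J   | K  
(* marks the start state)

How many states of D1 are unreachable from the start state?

BFS from S reaches {D, E, J, K, N, S, T, W, Z}; the 5 state(s) C, F, G, H, Y are never visited.

5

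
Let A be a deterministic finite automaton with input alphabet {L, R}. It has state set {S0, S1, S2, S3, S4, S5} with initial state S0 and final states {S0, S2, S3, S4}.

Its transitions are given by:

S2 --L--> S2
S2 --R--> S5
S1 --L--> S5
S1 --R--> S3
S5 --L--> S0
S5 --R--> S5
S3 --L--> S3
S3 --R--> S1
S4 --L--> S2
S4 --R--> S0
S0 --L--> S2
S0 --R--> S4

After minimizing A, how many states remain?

States {S1,S3} cannot be reached from the start state, so discard them.
Start with accepting vs non-accepting: {S0,S2,S4} | {S5}.
Refine {S0,S2,S4} on symbol R: members go to different blocks, giving {S0,S4} and {S2}.
The partition is now stable with 3 blocks: {S0,S4} | {S5} | {S2}.

3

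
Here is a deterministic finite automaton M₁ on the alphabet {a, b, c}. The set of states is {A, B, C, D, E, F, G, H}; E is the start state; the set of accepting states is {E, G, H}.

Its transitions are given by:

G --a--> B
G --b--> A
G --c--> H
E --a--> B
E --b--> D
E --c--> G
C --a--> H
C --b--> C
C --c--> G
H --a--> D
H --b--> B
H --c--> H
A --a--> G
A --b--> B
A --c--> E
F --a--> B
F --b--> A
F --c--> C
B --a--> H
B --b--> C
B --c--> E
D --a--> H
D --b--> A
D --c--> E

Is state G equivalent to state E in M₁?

First remove the unreachable states {F}; 7 states remain.
Initial partition by acceptance: {E,G,H} | {A,B,C,D}.
Stable partition: {E,G,H} | {A,B,C,D} — 2 equivalence classes.
G and E lie in the same block of the stable partition, so they are equivalent — no string distinguishes them.

Yes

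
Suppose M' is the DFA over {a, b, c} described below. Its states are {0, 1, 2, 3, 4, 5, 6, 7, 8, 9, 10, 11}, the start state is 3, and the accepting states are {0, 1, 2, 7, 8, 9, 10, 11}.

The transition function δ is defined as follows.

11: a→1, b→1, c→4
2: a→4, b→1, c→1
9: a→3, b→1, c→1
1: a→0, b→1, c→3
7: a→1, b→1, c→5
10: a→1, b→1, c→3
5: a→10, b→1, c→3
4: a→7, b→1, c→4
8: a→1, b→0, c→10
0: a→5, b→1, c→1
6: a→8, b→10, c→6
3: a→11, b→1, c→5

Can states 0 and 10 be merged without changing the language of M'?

No

Reachable states from the start: {0,1,3,4,5,7,10,11}. Unreachable: {2,6,8,9} — drop them.
Start with accepting vs non-accepting: {0,1,7,10,11} | {3,4,5}.
Refine {0,1,7,10,11} on symbol a: members go to different blocks, giving {1,7,10,11} and {0}.
Refine {1,7,10,11} on symbol a: members go to different blocks, giving {7,10,11} and {1}.
The partition is now stable with 4 blocks: {7,10,11} | {3,4,5} | {0} | {1}.
0 and 10 end up in different blocks, so they are distinguishable. For instance, the string 'a' is accepted from only 10.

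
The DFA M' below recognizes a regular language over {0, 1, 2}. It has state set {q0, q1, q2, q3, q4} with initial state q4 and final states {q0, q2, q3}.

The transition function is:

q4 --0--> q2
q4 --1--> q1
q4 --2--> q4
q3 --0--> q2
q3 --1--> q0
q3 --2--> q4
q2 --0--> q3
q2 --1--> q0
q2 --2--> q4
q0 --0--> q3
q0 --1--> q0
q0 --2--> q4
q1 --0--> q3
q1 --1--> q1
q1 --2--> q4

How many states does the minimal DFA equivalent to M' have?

2

All states are reachable from the start state.
P0 = {q0,q2,q3} | {q1,q4}.
No further refinement is possible. Final partition (2 blocks): {q0,q2,q3} | {q1,q4}.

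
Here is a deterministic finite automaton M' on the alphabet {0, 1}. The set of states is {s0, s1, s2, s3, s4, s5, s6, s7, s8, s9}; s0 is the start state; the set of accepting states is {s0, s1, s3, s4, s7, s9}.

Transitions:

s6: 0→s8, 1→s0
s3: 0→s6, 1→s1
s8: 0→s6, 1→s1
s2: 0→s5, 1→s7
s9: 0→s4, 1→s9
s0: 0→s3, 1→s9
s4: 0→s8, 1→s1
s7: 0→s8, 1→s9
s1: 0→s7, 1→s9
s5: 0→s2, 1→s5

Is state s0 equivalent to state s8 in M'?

Reachable states from the start: {s0,s1,s3,s4,s6,s7,s8,s9}. Unreachable: {s2,s5} — drop them.
Initial partition by acceptance: {s0,s1,s3,s4,s7,s9} | {s6,s8}.
Split {s0,s1,s3,s4,s7,s9} by δ(·,0) → {s0,s1,s9} and {s3,s4,s7}.
The partition is now stable with 3 blocks: {s0,s1,s9} | {s6,s8} | {s3,s4,s7}.
s0 and s8 end up in different blocks, so they are distinguishable. For instance, the string 'ε' is accepted from only s0.

No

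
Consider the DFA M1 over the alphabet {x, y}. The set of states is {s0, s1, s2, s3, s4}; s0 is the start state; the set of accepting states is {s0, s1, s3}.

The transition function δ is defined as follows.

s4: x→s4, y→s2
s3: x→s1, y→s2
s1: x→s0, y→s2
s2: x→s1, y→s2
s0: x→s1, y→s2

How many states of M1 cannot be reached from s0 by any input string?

Starting at s0 and following transitions, the reachable set is {s0, s1, s2}. That leaves s3, s4 unreachable — 2 in total.

2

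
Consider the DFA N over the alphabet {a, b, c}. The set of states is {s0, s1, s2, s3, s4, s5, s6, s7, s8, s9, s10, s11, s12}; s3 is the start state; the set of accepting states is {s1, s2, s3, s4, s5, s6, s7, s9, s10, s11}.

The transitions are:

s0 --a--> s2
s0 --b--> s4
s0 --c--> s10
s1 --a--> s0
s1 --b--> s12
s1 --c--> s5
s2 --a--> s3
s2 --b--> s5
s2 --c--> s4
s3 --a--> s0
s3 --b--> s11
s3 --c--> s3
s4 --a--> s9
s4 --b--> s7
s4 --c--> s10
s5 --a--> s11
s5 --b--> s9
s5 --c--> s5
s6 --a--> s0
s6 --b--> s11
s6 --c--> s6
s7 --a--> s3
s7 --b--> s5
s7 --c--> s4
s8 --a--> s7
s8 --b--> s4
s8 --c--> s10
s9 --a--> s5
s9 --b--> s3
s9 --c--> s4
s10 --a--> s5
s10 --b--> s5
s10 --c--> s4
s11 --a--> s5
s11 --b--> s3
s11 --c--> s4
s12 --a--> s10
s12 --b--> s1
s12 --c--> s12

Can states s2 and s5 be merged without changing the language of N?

Reachable states from the start: {s0,s2,s3,s4,s5,s7,s9,s10,s11}. Unreachable: {s1,s6,s8,s12} — drop them.
Initial partition by acceptance: {s2,s3,s4,s5,s7,s9,s10,s11} | {s0}.
On input a, block {s2,s3,s4,s5,s7,s9,s10,s11} splits into {s2,s4,s5,s7,s9,s10,s11} and {s3}.
Split {s2,s4,s5,s7,s9,s10,s11} by δ(·,a) → {s4,s5,s9,s10,s11} and {s2,s7}.
Refine {s4,s5,s9,s10,s11} on symbol b: members go to different blocks, giving {s5,s10} and {s9,s11} and {s4}.
On input a, block {s5,s10} splits into {s5} and {s10}.
No further refinement is possible. Final partition (7 blocks): {s5} | {s0} | {s3} | {s2,s7} | {s9,s11} | {s4} | {s10}.
s2 and s5 end up in different blocks, so they are distinguishable. For instance, the string 'aa' is accepted from only s5.

No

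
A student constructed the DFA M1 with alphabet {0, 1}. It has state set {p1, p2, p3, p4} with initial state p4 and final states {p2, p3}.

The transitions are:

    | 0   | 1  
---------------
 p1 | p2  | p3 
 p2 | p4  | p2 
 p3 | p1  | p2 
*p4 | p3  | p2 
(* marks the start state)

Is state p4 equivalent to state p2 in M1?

P0 = {p2,p3} | {p1,p4}.
No further refinement is possible. Final partition (2 blocks): {p2,p3} | {p1,p4}.
p4 and p2 end up in different blocks, so they are distinguishable. For instance, the string 'ε' is accepted from only p2.

No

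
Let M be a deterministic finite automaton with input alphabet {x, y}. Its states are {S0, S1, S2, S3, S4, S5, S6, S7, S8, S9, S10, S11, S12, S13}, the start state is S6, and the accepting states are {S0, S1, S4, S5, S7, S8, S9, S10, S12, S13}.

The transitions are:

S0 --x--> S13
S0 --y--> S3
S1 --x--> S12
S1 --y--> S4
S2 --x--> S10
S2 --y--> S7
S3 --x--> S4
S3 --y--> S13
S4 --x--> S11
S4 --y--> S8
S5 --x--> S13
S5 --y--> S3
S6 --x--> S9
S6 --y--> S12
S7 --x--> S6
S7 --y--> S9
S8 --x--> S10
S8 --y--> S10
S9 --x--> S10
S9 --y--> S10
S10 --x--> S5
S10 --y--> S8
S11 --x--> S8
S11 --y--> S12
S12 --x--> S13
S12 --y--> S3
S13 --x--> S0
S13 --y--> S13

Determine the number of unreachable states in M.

3

BFS from S6 reaches {S0, S3, S4, S5, S6, S8, S9, S10, S11, S12, S13}; the 3 state(s) S1, S2, S7 are never visited.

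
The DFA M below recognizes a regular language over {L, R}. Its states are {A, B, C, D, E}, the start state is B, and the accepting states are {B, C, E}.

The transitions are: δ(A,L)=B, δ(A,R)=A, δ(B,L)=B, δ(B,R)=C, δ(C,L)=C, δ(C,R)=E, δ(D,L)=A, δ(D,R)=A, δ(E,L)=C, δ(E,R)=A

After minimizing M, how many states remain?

4

States {D} cannot be reached from the start state, so discard them.
P0 = {B,C,E} | {A}.
On input R, block {B,C,E} splits into {B,C} and {E}.
Split {B,C} by δ(·,R) → {B} and {C}.
The partition is now stable with 4 blocks: {B} | {A} | {E} | {C}.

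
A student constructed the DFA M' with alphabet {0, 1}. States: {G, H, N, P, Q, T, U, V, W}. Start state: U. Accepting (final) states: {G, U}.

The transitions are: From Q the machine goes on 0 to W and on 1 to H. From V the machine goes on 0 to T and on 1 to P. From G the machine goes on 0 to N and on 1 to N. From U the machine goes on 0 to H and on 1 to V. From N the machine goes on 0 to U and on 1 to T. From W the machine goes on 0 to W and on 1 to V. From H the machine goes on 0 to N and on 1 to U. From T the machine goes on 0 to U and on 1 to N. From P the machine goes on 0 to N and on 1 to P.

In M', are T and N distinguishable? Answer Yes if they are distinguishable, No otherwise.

First remove the unreachable states {G,Q,W}; 6 states remain.
P0 = {U} | {H,N,P,T,V}.
Refine {H,N,P,T,V} on symbol 0: members go to different blocks, giving {H,P,V} and {N,T}.
Refine {H,P,V} on symbol 1: members go to different blocks, giving {P,V} and {H}.
Stable partition: {U} | {P,V} | {N,T} | {H} — 4 equivalence classes.
T and N lie in the same block of the stable partition, so they are equivalent — no string distinguishes them.

No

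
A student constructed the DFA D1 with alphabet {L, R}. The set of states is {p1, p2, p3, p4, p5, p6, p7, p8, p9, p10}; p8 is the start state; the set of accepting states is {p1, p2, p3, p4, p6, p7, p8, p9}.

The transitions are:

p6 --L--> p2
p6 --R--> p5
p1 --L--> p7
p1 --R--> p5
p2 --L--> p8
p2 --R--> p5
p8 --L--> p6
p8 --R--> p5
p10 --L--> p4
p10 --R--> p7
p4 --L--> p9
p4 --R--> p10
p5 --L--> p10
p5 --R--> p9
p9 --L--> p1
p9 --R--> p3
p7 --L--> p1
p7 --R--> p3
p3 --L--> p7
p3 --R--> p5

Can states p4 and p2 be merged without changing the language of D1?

No

Every state is reachable, so we keep all 10.
Initial partition by acceptance: {p1,p2,p3,p4,p6,p7,p8,p9} | {p5,p10}.
On input R, block {p1,p2,p3,p4,p6,p7,p8,p9} splits into {p1,p2,p3,p4,p6,p8} and {p7,p9}.
Refine {p1,p2,p3,p4,p6,p8} on symbol L: members go to different blocks, giving {p1,p3,p4} and {p2,p6,p8}.
Refine {p5,p10} on symbol L: members go to different blocks, giving {p5} and {p10}.
On input R, block {p1,p3,p4} splits into {p1,p3} and {p4}.
No further refinement is possible. Final partition (6 blocks): {p1,p3} | {p5} | {p7,p9} | {p2,p6,p8} | {p10} | {p4}.
p4 and p2 end up in different blocks, so they are distinguishable. For instance, the string 'LR' is accepted from only p4.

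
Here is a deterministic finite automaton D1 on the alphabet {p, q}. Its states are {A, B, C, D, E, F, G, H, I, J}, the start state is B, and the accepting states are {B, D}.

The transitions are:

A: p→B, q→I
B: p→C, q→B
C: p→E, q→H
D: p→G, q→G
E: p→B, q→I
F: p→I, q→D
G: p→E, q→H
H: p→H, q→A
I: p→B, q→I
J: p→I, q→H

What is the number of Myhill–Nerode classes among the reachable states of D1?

4

Reachable states from the start: {A,B,C,E,H,I}. Unreachable: {D,F,G,J} — drop them.
P0 = {B} | {A,C,E,H,I}.
Split {A,C,E,H,I} by δ(·,p) → {A,E,I} and {C,H}.
Split {C,H} by δ(·,p) → {C} and {H}.
The partition is now stable with 4 blocks: {B} | {A,E,I} | {C} | {H}.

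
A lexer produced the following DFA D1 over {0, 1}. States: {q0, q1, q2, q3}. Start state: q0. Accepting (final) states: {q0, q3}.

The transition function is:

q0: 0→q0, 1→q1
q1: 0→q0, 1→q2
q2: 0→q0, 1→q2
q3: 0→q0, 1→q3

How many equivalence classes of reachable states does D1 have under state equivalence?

2

Reachable states from the start: {q0,q1,q2}. Unreachable: {q3} — drop them.
Initial partition by acceptance: {q0} | {q1,q2}.
The partition is now stable with 2 blocks: {q0} | {q1,q2}.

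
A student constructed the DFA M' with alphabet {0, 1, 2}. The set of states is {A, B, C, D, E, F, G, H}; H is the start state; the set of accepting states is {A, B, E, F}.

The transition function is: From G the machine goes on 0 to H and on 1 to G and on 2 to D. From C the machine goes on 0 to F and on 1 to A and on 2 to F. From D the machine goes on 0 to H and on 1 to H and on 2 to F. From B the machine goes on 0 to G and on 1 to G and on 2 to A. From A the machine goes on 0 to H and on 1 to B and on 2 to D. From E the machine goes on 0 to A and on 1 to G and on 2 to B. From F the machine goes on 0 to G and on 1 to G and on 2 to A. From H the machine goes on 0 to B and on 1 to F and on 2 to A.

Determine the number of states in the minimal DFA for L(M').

First remove the unreachable states {C,E}; 6 states remain.
Start with accepting vs non-accepting: {A,B,F} | {D,G,H}.
Refine {A,B,F} on symbol 1: members go to different blocks, giving {B,F} and {A}.
Split {D,G,H} by δ(·,0) → {D,G} and {H}.
Refine {D,G} on symbol 1: members go to different blocks, giving {D} and {G}.
Stable partition: {B,F} | {D} | {A} | {H} | {G} — 5 equivalence classes.

5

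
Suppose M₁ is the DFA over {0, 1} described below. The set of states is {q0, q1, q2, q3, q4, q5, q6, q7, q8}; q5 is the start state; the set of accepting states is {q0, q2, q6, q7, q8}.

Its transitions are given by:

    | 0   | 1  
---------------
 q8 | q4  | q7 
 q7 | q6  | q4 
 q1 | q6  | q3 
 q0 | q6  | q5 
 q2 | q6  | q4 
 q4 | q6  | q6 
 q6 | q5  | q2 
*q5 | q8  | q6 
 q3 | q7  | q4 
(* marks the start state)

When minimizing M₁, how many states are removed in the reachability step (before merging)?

No path from q5 leads to q0, q1, q3; the other 6 states are all reachable.

3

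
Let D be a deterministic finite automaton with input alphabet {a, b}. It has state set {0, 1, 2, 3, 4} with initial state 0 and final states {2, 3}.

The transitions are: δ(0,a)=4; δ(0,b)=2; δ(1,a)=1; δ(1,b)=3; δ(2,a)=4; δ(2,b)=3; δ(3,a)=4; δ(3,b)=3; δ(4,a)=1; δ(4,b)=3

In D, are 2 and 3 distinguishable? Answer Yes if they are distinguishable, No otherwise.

All states are reachable from the start state.
Start with accepting vs non-accepting: {2,3} | {0,1,4}.
The partition is now stable with 2 blocks: {2,3} | {0,1,4}.
2 and 3 lie in the same block of the stable partition, so they are equivalent — no string distinguishes them.

No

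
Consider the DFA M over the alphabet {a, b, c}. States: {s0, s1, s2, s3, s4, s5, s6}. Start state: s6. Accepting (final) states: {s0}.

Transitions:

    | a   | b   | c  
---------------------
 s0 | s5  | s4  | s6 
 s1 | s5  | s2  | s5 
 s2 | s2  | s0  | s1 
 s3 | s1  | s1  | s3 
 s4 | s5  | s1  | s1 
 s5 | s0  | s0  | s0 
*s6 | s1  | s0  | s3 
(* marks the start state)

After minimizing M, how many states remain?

7

All states are reachable from the start state.
Start with accepting vs non-accepting: {s0} | {s1,s2,s3,s4,s5,s6}.
Split {s1,s2,s3,s4,s5,s6} by δ(·,a) → {s1,s2,s3,s4,s6} and {s5}.
On input a, block {s1,s2,s3,s4,s6} splits into {s2,s3,s6} and {s1,s4}.
Refine {s2,s3,s6} on symbol a: members go to different blocks, giving {s3,s6} and {s2}.
On input b, block {s3,s6} splits into {s3} and {s6}.
Split {s1,s4} by δ(·,b) → {s1} and {s4}.
No further refinement is possible. Final partition (7 blocks): {s0} | {s3} | {s5} | {s1} | {s2} | {s6} | {s4}.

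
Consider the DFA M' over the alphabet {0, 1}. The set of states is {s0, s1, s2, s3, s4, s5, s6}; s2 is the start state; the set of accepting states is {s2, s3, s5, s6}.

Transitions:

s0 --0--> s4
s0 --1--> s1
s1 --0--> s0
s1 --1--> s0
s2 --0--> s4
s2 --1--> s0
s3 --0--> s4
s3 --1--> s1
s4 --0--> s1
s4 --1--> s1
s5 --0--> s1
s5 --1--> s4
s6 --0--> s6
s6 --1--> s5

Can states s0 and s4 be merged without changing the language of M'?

Yes

First remove the unreachable states {s3,s5,s6}; 4 states remain.
Start with accepting vs non-accepting: {s2} | {s0,s1,s4}.
No further refinement is possible. Final partition (2 blocks): {s2} | {s0,s1,s4}.
s0 and s4 lie in the same block of the stable partition, so they are equivalent — no string distinguishes them.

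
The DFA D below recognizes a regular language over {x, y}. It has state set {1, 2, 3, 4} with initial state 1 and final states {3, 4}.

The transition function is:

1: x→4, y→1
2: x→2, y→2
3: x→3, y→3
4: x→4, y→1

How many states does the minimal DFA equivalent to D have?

2

First remove the unreachable states {2,3}; 2 states remain.
Start with accepting vs non-accepting: {4} | {1}.
No further refinement is possible. Final partition (2 blocks): {4} | {1}.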